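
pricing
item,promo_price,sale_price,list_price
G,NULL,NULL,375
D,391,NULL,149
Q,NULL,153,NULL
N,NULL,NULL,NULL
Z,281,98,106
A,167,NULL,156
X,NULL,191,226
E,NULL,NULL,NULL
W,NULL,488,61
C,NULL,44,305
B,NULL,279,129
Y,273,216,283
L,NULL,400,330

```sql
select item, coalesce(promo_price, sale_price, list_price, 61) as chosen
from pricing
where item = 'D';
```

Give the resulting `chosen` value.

391

item = D: promo_price=391, sale_price=NULL, list_price=149.
promo_price=391 → 391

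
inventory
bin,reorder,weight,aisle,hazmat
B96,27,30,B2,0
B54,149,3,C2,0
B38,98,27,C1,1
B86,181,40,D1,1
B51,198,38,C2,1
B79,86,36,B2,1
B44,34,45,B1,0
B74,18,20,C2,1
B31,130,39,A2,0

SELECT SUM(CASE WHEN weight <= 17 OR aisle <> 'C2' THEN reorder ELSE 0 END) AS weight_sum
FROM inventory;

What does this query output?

bin=B96: ✓ → 27
bin=B54: ✓ → 149
bin=B38: ✓ → 98
bin=B86: ✓ → 181
bin=B51: ✗
bin=B79: ✓ → 86
bin=B44: ✓ → 34
bin=B74: ✗
bin=B31: ✓ → 130
weight_sum = 27 + 149 + 98 + 181 + 86 + 34 + 130 = 705

705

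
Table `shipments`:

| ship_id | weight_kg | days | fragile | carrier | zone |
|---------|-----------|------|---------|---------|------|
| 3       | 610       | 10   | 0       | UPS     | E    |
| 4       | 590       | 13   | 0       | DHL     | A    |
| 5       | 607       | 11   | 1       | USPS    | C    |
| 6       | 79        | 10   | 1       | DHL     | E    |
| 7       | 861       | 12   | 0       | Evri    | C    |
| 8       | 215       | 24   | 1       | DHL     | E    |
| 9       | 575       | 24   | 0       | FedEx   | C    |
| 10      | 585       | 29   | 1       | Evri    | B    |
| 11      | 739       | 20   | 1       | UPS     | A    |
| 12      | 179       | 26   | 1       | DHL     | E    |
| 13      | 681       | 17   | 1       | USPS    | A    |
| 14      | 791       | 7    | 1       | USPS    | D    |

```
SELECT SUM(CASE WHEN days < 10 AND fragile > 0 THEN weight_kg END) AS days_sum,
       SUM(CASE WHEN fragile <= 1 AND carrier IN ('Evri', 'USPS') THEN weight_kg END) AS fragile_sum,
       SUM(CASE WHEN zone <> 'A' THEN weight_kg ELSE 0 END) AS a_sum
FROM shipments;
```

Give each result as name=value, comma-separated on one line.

days_sum=791, fragile_sum=3525, a_sum=4502

[days_sum: days < 10 AND fragile > 0]
ship_id=3: ✗
ship_id=4: ✗
ship_id=5: ✗
ship_id=6: ✗
ship_id=7: ✗
ship_id=8: ✗
ship_id=9: ✗
ship_id=10: ✗
ship_id=11: ✗
ship_id=12: ✗
ship_id=13: ✗
ship_id=14: ✓ → 791
days_sum = 791
—
[fragile_sum: fragile <= 1 AND carrier IN ('Evri', 'USPS')]
ship_id=3: ✗
ship_id=4: ✗
ship_id=5: ✓ → 607
ship_id=6: ✗
ship_id=7: ✓ → 861
ship_id=8: ✗
ship_id=9: ✗
ship_id=10: ✓ → 585
ship_id=11: ✗
ship_id=12: ✗
ship_id=13: ✓ → 681
ship_id=14: ✓ → 791
fragile_sum = 607 + 861 + 585 + 681 + 791 = 3525
—
[a_sum: zone <> 'A']
ship_id=3: ✓ → 610
ship_id=4: ✗
ship_id=5: ✓ → 607
ship_id=6: ✓ → 79
ship_id=7: ✓ → 861
ship_id=8: ✓ → 215
ship_id=9: ✓ → 575
ship_id=10: ✓ → 585
ship_id=11: ✗
ship_id=12: ✓ → 179
ship_id=13: ✗
ship_id=14: ✓ → 791
a_sum = 610 + 607 + 79 + 861 + 215 + 575 + 585 + 179 + 791 = 4502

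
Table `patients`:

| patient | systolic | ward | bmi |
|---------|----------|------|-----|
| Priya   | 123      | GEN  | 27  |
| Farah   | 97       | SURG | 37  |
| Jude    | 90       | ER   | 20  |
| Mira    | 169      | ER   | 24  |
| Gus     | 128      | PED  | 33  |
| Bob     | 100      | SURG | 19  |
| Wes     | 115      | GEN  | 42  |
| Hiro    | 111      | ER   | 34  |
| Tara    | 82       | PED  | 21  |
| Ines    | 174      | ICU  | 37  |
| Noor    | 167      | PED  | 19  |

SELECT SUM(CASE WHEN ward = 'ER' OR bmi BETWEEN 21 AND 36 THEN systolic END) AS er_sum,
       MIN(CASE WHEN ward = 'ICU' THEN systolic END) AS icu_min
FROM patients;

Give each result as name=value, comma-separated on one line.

[er_sum: ward = 'ER' OR bmi BETWEEN 21 AND 36]
patient=Priya: ✓ → 123
patient=Farah: ✗
patient=Jude: ✓ → 90
patient=Mira: ✓ → 169
patient=Gus: ✓ → 128
patient=Bob: ✗
patient=Wes: ✗
patient=Hiro: ✓ → 111
patient=Tara: ✓ → 82
patient=Ines: ✗
patient=Noor: ✗
er_sum = 123 + 90 + 169 + 128 + 111 + 82 = 703
—
[icu_min: ward = 'ICU']
patient=Priya: ✗
patient=Farah: ✗
patient=Jude: ✗
patient=Mira: ✗
patient=Gus: ✗
patient=Bob: ✗
patient=Wes: ✗
patient=Hiro: ✗
patient=Tara: ✗
patient=Ines: ✓ → 174
patient=Noor: ✗
icu_min = MIN(174) = 174

er_sum=703, icu_min=174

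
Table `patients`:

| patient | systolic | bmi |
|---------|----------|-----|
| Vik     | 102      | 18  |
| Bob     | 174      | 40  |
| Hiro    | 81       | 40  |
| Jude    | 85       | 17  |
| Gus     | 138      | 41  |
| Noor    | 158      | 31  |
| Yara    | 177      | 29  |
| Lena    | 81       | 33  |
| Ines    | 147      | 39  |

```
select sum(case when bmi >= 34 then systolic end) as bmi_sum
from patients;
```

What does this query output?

540

patient=Vik: ✗
patient=Bob: ✓ → 174
patient=Hiro: ✓ → 81
patient=Jude: ✗
patient=Gus: ✓ → 138
patient=Noor: ✗
patient=Yara: ✗
patient=Lena: ✗
patient=Ines: ✓ → 147
bmi_sum = 174 + 81 + 138 + 147 = 540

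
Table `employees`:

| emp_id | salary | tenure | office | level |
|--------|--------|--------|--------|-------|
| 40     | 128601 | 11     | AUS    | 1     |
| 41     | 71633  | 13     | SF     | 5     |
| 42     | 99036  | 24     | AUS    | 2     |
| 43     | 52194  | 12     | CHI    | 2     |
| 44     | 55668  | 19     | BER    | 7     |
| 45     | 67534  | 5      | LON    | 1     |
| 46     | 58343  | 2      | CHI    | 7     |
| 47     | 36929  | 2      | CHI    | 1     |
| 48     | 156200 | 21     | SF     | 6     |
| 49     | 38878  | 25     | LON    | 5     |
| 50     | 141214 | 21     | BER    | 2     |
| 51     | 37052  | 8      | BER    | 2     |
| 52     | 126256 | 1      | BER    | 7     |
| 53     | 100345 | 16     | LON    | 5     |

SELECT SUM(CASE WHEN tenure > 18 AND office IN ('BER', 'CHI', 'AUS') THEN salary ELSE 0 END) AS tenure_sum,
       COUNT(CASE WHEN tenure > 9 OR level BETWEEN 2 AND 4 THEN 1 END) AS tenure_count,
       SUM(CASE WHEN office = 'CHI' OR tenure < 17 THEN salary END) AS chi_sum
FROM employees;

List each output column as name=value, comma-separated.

[tenure_sum: tenure > 18 AND office IN ('BER', 'CHI', 'AUS')]
emp_id=40: ✗
emp_id=41: ✗
emp_id=42: ✓ → 99036
emp_id=43: ✗
emp_id=44: ✓ → 55668
emp_id=45: ✗
emp_id=46: ✗
emp_id=47: ✗
emp_id=48: ✗
emp_id=49: ✗
emp_id=50: ✓ → 141214
emp_id=51: ✗
emp_id=52: ✗
emp_id=53: ✗
tenure_sum = 99036 + 55668 + 141214 = 295918
—
[tenure_count: tenure > 9 OR level BETWEEN 2 AND 4]
emp_id=40: ✓ → 1
emp_id=41: ✓ → 1
emp_id=42: ✓ → 1
emp_id=43: ✓ → 1
emp_id=44: ✓ → 1
emp_id=45: ✗
emp_id=46: ✗
emp_id=47: ✗
emp_id=48: ✓ → 1
emp_id=49: ✓ → 1
emp_id=50: ✓ → 1
emp_id=51: ✓ → 1
emp_id=52: ✗
emp_id=53: ✓ → 1
tenure_count = COUNT(1, 1, 1, 1, 1, 1, 1, 1, 1, 1) = 10
—
[chi_sum: office = 'CHI' OR tenure < 17]
emp_id=40: ✓ → 128601
emp_id=41: ✓ → 71633
emp_id=42: ✗
emp_id=43: ✓ → 52194
emp_id=44: ✗
emp_id=45: ✓ → 67534
emp_id=46: ✓ → 58343
emp_id=47: ✓ → 36929
emp_id=48: ✗
emp_id=49: ✗
emp_id=50: ✗
emp_id=51: ✓ → 37052
emp_id=52: ✓ → 126256
emp_id=53: ✓ → 100345
chi_sum = 128601 + 71633 + 52194 + 67534 + 58343 + 36929 + 37052 + 126256 + 100345 = 678887

tenure_sum=295918, tenure_count=10, chi_sum=678887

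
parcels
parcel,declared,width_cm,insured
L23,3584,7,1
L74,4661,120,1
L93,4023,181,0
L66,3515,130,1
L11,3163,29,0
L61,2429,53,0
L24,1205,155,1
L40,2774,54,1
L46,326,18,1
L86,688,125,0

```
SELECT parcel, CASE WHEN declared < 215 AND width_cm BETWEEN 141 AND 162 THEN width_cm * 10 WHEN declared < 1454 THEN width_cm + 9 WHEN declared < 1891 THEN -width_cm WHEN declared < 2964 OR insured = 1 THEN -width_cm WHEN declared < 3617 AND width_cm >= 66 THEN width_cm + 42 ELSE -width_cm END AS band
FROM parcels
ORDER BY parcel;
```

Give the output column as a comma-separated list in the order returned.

-29, -7, 164, -54, 27, -53, -130, -120, 134, -181

parcel=L11: ELSE → -29
parcel=L23: declared < 2964 OR insured = 1 → -7
parcel=L24: declared < 1454 → 164
parcel=L40: declared < 2964 OR insured = 1 → -54
parcel=L46: declared < 1454 → 27
parcel=L61: declared < 2964 OR insured = 1 → -53
parcel=L66: declared < 2964 OR insured = 1 → -130
parcel=L74: declared < 2964 OR insured = 1 → -120
parcel=L86: declared < 1454 → 134
parcel=L93: ELSE → -181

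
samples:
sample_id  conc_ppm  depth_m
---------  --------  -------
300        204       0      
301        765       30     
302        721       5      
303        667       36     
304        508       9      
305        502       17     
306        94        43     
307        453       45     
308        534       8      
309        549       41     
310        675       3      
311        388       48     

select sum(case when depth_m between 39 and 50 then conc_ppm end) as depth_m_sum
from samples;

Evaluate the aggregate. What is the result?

1484

sample_id=300: ✗
sample_id=301: ✗
sample_id=302: ✗
sample_id=303: ✗
sample_id=304: ✗
sample_id=305: ✗
sample_id=306: ✓ → 94
sample_id=307: ✓ → 453
sample_id=308: ✗
sample_id=309: ✓ → 549
sample_id=310: ✗
sample_id=311: ✓ → 388
depth_m_sum = 94 + 453 + 549 + 388 = 1484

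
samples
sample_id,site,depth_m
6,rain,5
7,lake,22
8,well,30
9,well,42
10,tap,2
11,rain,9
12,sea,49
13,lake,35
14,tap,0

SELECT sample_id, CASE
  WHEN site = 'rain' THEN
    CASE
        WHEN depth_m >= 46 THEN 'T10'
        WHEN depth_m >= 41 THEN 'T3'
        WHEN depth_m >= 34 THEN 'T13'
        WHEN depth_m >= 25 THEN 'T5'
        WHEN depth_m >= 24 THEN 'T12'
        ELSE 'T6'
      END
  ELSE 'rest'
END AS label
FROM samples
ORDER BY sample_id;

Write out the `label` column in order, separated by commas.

sample_id=6: site='rain' → inner[ELSE] → T6
sample_id=7: site='lake' → outer ELSE → rest
sample_id=8: site='well' → outer ELSE → rest
sample_id=9: site='well' → outer ELSE → rest
sample_id=10: site='tap' → outer ELSE → rest
sample_id=11: site='rain' → inner[ELSE] → T6
sample_id=12: site='sea' → outer ELSE → rest
sample_id=13: site='lake' → outer ELSE → rest
sample_id=14: site='tap' → outer ELSE → rest

T6, rest, rest, rest, rest, T6, rest, rest, rest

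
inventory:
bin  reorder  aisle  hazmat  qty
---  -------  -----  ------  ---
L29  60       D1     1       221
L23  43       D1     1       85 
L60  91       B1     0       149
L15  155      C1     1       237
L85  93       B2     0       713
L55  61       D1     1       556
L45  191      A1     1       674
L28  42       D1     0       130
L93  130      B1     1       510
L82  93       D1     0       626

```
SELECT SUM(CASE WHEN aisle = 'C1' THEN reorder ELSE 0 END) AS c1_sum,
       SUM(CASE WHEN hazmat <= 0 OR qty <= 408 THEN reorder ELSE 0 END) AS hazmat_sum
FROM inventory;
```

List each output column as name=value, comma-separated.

c1_sum=155, hazmat_sum=577

[c1_sum: aisle = 'C1']
bin=L29: ✗
bin=L23: ✗
bin=L60: ✗
bin=L15: ✓ → 155
bin=L85: ✗
bin=L55: ✗
bin=L45: ✗
bin=L28: ✗
bin=L93: ✗
bin=L82: ✗
c1_sum = 155
—
[hazmat_sum: hazmat <= 0 OR qty <= 408]
bin=L29: ✓ → 60
bin=L23: ✓ → 43
bin=L60: ✓ → 91
bin=L15: ✓ → 155
bin=L85: ✓ → 93
bin=L55: ✗
bin=L45: ✗
bin=L28: ✓ → 42
bin=L93: ✗
bin=L82: ✓ → 93
hazmat_sum = 60 + 43 + 91 + 155 + 93 + 42 + 93 = 577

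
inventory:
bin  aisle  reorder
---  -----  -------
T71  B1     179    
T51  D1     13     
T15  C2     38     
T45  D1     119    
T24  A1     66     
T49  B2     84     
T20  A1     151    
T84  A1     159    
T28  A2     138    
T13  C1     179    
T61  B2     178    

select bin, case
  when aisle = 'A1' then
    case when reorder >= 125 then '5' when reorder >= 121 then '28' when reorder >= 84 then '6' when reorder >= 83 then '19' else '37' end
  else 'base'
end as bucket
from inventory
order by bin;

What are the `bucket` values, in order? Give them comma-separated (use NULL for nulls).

bin=T13: aisle='C1' → outer ELSE → base
bin=T15: aisle='C2' → outer ELSE → base
bin=T20: aisle='A1' → inner[reorder >= 125] → 5
bin=T24: aisle='A1' → inner[ELSE] → 37
bin=T28: aisle='A2' → outer ELSE → base
bin=T45: aisle='D1' → outer ELSE → base
bin=T49: aisle='B2' → outer ELSE → base
bin=T51: aisle='D1' → outer ELSE → base
bin=T61: aisle='B2' → outer ELSE → base
bin=T71: aisle='B1' → outer ELSE → base
bin=T84: aisle='A1' → inner[reorder >= 125] → 5

base, base, 5, 37, base, base, base, base, base, base, 5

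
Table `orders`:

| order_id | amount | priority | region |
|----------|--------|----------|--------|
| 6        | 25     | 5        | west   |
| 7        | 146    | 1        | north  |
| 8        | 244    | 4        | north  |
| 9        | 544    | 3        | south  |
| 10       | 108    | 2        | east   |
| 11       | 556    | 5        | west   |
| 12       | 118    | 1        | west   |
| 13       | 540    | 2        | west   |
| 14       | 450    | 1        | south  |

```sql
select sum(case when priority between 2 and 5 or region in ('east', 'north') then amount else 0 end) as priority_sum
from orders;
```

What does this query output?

order_id=6: ✓ → 25
order_id=7: ✓ → 146
order_id=8: ✓ → 244
order_id=9: ✓ → 544
order_id=10: ✓ → 108
order_id=11: ✓ → 556
order_id=12: ✗
order_id=13: ✓ → 540
order_id=14: ✗
priority_sum = 25 + 146 + 244 + 544 + 108 + 556 + 540 = 2163

2163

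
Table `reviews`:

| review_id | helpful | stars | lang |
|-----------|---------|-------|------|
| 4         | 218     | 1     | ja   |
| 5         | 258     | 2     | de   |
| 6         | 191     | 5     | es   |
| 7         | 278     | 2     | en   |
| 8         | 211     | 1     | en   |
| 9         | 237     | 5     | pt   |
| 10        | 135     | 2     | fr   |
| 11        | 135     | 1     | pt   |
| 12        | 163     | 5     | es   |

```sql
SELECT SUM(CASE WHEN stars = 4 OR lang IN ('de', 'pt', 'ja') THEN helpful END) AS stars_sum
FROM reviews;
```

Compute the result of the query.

848

review_id=4: ✓ → 218
review_id=5: ✓ → 258
review_id=6: ✗
review_id=7: ✗
review_id=8: ✗
review_id=9: ✓ → 237
review_id=10: ✗
review_id=11: ✓ → 135
review_id=12: ✗
stars_sum = 218 + 258 + 237 + 135 = 848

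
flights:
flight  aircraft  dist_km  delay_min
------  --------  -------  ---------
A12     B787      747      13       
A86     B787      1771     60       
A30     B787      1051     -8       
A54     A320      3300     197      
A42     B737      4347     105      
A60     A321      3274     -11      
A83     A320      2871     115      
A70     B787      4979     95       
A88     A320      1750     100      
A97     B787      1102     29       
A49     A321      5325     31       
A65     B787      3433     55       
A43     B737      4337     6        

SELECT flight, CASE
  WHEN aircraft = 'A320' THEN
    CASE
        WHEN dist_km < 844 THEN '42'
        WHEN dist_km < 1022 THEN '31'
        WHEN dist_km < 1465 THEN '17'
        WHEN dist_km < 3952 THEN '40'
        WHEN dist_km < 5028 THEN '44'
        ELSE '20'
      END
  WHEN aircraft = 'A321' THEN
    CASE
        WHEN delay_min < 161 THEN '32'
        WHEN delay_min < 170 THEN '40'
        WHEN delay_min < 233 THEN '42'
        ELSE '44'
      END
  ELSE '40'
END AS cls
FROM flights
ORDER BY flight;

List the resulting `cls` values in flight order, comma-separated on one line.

flight=A12: aircraft='B787' → outer ELSE → 40
flight=A30: aircraft='B787' → outer ELSE → 40
flight=A42: aircraft='B737' → outer ELSE → 40
flight=A43: aircraft='B737' → outer ELSE → 40
flight=A49: aircraft='A321' → inner[delay_min < 161] → 32
flight=A54: aircraft='A320' → inner[dist_km < 3952] → 40
flight=A60: aircraft='A321' → inner[delay_min < 161] → 32
flight=A65: aircraft='B787' → outer ELSE → 40
flight=A70: aircraft='B787' → outer ELSE → 40
flight=A83: aircraft='A320' → inner[dist_km < 3952] → 40
flight=A86: aircraft='B787' → outer ELSE → 40
flight=A88: aircraft='A320' → inner[dist_km < 3952] → 40
flight=A97: aircraft='B787' → outer ELSE → 40

40, 40, 40, 40, 32, 40, 32, 40, 40, 40, 40, 40, 40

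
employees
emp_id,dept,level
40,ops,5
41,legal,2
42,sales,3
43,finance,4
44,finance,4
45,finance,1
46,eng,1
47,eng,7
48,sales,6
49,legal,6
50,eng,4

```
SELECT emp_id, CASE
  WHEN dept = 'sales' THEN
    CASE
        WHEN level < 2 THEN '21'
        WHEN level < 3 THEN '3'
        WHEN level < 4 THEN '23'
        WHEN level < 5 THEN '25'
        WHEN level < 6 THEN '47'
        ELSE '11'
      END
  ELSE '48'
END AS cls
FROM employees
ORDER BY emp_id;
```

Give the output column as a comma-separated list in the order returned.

48, 48, 23, 48, 48, 48, 48, 48, 11, 48, 48

emp_id=40: dept='ops' → outer ELSE → 48
emp_id=41: dept='legal' → outer ELSE → 48
emp_id=42: dept='sales' → inner[level < 4] → 23
emp_id=43: dept='finance' → outer ELSE → 48
emp_id=44: dept='finance' → outer ELSE → 48
emp_id=45: dept='finance' → outer ELSE → 48
emp_id=46: dept='eng' → outer ELSE → 48
emp_id=47: dept='eng' → outer ELSE → 48
emp_id=48: dept='sales' → inner[ELSE] → 11
emp_id=49: dept='legal' → outer ELSE → 48
emp_id=50: dept='eng' → outer ELSE → 48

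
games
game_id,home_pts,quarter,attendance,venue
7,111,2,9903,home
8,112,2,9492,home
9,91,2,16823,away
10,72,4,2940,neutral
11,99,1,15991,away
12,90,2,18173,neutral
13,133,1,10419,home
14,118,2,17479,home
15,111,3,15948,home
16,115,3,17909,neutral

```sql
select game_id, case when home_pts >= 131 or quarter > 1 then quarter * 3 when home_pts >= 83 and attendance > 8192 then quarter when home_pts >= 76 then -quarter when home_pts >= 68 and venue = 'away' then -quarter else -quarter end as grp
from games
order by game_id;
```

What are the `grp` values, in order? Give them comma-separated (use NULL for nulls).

6, 6, 6, 12, 1, 6, 3, 6, 9, 9

game_id=7: home_pts >= 131 or quarter > 1 → 6
game_id=8: home_pts >= 131 or quarter > 1 → 6
game_id=9: home_pts >= 131 or quarter > 1 → 6
game_id=10: home_pts >= 131 or quarter > 1 → 12
game_id=11: home_pts >= 83 and attendance > 8192 → 1
game_id=12: home_pts >= 131 or quarter > 1 → 6
game_id=13: home_pts >= 131 or quarter > 1 → 3
game_id=14: home_pts >= 131 or quarter > 1 → 6
game_id=15: home_pts >= 131 or quarter > 1 → 9
game_id=16: home_pts >= 131 or quarter > 1 → 9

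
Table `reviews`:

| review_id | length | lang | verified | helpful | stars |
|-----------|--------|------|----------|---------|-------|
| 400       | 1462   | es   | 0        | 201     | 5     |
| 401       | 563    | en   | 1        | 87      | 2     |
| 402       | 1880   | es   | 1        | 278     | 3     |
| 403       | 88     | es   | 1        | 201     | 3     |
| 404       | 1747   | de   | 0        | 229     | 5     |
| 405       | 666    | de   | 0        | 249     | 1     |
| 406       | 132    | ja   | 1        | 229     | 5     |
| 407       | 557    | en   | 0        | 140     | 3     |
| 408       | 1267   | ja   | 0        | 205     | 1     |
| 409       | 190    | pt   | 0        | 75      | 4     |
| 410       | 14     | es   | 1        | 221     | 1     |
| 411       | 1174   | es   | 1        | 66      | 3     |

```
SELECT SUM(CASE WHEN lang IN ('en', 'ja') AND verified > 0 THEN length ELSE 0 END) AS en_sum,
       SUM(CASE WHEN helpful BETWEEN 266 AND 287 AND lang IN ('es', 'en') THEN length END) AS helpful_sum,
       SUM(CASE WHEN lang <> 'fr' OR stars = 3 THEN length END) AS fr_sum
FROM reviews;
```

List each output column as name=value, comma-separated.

en_sum=695, helpful_sum=1880, fr_sum=9740

[en_sum: lang IN ('en', 'ja') AND verified > 0]
review_id=400: ✗
review_id=401: ✓ → 563
review_id=402: ✗
review_id=403: ✗
review_id=404: ✗
review_id=405: ✗
review_id=406: ✓ → 132
review_id=407: ✗
review_id=408: ✗
review_id=409: ✗
review_id=410: ✗
review_id=411: ✗
en_sum = 563 + 132 = 695
—
[helpful_sum: helpful BETWEEN 266 AND 287 AND lang IN ('es', 'en')]
review_id=400: ✗
review_id=401: ✗
review_id=402: ✓ → 1880
review_id=403: ✗
review_id=404: ✗
review_id=405: ✗
review_id=406: ✗
review_id=407: ✗
review_id=408: ✗
review_id=409: ✗
review_id=410: ✗
review_id=411: ✗
helpful_sum = 1880
—
[fr_sum: lang <> 'fr' OR stars = 3]
review_id=400: ✓ → 1462
review_id=401: ✓ → 563
review_id=402: ✓ → 1880
review_id=403: ✓ → 88
review_id=404: ✓ → 1747
review_id=405: ✓ → 666
review_id=406: ✓ → 132
review_id=407: ✓ → 557
review_id=408: ✓ → 1267
review_id=409: ✓ → 190
review_id=410: ✓ → 14
review_id=411: ✓ → 1174
fr_sum = 1462 + 563 + 1880 + 88 + 1747 + 666 + 132 + 557 + 1267 + 190 + 14 + 1174 = 9740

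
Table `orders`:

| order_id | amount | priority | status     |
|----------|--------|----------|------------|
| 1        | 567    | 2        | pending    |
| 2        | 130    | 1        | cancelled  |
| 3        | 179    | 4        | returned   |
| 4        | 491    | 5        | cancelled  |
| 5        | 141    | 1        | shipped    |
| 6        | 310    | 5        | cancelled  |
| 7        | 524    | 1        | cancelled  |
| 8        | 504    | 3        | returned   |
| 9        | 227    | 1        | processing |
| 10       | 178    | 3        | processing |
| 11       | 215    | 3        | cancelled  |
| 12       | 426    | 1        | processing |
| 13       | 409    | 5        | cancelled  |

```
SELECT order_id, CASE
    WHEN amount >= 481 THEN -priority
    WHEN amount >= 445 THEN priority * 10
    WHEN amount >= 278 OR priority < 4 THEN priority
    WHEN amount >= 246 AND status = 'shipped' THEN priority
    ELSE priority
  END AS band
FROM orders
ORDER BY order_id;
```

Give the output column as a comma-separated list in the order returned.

-2, 1, 4, -5, 1, 5, -1, -3, 1, 3, 3, 1, 5

order_id=1: amount >= 481 → -2
order_id=2: amount >= 278 OR priority < 4 → 1
order_id=3: ELSE → 4
order_id=4: amount >= 481 → -5
order_id=5: amount >= 278 OR priority < 4 → 1
order_id=6: amount >= 278 OR priority < 4 → 5
order_id=7: amount >= 481 → -1
order_id=8: amount >= 481 → -3
order_id=9: amount >= 278 OR priority < 4 → 1
order_id=10: amount >= 278 OR priority < 4 → 3
order_id=11: amount >= 278 OR priority < 4 → 3
order_id=12: amount >= 278 OR priority < 4 → 1
order_id=13: amount >= 278 OR priority < 4 → 5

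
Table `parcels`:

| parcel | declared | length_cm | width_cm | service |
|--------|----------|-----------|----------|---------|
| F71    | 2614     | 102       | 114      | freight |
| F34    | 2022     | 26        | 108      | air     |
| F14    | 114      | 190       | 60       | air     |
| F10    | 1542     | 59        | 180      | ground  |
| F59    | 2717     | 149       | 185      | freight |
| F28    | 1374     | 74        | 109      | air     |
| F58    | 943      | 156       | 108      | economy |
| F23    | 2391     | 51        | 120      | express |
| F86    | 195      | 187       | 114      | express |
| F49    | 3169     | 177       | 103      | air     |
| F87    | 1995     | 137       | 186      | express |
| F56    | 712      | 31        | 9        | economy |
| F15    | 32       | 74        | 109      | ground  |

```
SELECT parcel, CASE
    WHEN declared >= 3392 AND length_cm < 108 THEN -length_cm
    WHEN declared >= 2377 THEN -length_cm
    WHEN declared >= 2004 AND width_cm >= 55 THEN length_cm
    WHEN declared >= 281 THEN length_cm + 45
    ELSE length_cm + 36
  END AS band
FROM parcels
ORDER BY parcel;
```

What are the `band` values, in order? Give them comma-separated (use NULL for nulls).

parcel=F10: declared >= 281 → 104
parcel=F14: ELSE → 226
parcel=F15: ELSE → 110
parcel=F23: declared >= 2377 → -51
parcel=F28: declared >= 281 → 119
parcel=F34: declared >= 2004 AND width_cm >= 55 → 26
parcel=F49: declared >= 2377 → -177
parcel=F56: declared >= 281 → 76
parcel=F58: declared >= 281 → 201
parcel=F59: declared >= 2377 → -149
parcel=F71: declared >= 2377 → -102
parcel=F86: ELSE → 223
parcel=F87: declared >= 281 → 182

104, 226, 110, -51, 119, 26, -177, 76, 201, -149, -102, 223, 182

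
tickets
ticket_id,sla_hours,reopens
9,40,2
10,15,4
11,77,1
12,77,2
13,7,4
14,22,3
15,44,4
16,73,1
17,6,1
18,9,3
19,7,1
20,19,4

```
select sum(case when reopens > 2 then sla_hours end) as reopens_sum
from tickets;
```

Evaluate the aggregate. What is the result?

ticket_id=9: ✗
ticket_id=10: ✓ → 15
ticket_id=11: ✗
ticket_id=12: ✗
ticket_id=13: ✓ → 7
ticket_id=14: ✓ → 22
ticket_id=15: ✓ → 44
ticket_id=16: ✗
ticket_id=17: ✗
ticket_id=18: ✓ → 9
ticket_id=19: ✗
ticket_id=20: ✓ → 19
reopens_sum = 15 + 7 + 22 + 44 + 9 + 19 = 116

116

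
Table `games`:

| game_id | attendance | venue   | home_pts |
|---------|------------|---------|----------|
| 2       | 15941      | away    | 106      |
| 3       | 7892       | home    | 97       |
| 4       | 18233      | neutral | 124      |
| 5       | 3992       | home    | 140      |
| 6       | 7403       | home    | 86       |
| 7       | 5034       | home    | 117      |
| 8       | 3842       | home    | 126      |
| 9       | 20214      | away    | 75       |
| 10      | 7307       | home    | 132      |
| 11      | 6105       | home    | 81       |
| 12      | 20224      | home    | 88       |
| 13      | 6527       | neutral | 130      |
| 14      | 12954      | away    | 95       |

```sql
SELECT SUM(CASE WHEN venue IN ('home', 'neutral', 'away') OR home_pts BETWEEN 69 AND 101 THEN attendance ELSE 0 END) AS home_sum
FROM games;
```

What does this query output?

135668

game_id=2: ✓ → 15941
game_id=3: ✓ → 7892
game_id=4: ✓ → 18233
game_id=5: ✓ → 3992
game_id=6: ✓ → 7403
game_id=7: ✓ → 5034
game_id=8: ✓ → 3842
game_id=9: ✓ → 20214
game_id=10: ✓ → 7307
game_id=11: ✓ → 6105
game_id=12: ✓ → 20224
game_id=13: ✓ → 6527
game_id=14: ✓ → 12954
home_sum = 15941 + 7892 + 18233 + 3992 + 7403 + 5034 + 3842 + 20214 + 7307 + 6105 + 20224 + 6527 + 12954 = 135668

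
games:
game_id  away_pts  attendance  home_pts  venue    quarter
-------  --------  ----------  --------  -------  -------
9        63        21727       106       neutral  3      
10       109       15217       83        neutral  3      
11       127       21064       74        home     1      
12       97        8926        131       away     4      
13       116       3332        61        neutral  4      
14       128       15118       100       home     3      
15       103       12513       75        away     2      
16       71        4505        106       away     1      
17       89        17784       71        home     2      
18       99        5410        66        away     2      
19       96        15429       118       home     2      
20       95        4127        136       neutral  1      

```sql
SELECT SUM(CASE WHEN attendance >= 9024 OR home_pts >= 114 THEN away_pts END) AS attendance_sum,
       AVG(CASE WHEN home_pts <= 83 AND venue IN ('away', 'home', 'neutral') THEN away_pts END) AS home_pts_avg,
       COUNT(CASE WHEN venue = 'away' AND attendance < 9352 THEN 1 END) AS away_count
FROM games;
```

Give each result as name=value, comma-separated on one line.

[attendance_sum: attendance >= 9024 OR home_pts >= 114]
game_id=9: ✓ → 63
game_id=10: ✓ → 109
game_id=11: ✓ → 127
game_id=12: ✓ → 97
game_id=13: ✗
game_id=14: ✓ → 128
game_id=15: ✓ → 103
game_id=16: ✗
game_id=17: ✓ → 89
game_id=18: ✗
game_id=19: ✓ → 96
game_id=20: ✓ → 95
attendance_sum = 63 + 109 + 127 + 97 + 128 + 103 + 89 + 96 + 95 = 907
—
[home_pts_avg: home_pts <= 83 AND venue IN ('away', 'home', 'neutral')]
game_id=9: ✗
game_id=10: ✓ → 109
game_id=11: ✓ → 127
game_id=12: ✗
game_id=13: ✓ → 116
game_id=14: ✗
game_id=15: ✓ → 103
game_id=16: ✗
game_id=17: ✓ → 89
game_id=18: ✓ → 99
game_id=19: ✗
game_id=20: ✗
home_pts_avg = (109 + 127 + 116 + 103 + 89 + 99) / 6 = 107.1666666667
—
[away_count: venue = 'away' AND attendance < 9352]
game_id=9: ✗
game_id=10: ✗
game_id=11: ✗
game_id=12: ✓ → 1
game_id=13: ✗
game_id=14: ✗
game_id=15: ✗
game_id=16: ✓ → 1
game_id=17: ✗
game_id=18: ✓ → 1
game_id=19: ✗
game_id=20: ✗
away_count = COUNT(1, 1, 1) = 3

attendance_sum=907, home_pts_avg=107.1666666667, away_count=3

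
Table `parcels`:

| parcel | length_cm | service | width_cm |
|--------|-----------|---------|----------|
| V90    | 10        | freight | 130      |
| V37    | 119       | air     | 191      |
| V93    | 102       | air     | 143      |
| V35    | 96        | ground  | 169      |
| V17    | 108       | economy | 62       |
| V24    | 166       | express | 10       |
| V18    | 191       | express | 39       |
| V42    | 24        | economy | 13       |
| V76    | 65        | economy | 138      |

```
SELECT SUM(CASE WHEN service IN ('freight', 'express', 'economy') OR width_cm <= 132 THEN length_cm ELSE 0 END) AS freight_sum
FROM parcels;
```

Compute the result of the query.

564

parcel=V90: ✓ → 10
parcel=V37: ✗
parcel=V93: ✗
parcel=V35: ✗
parcel=V17: ✓ → 108
parcel=V24: ✓ → 166
parcel=V18: ✓ → 191
parcel=V42: ✓ → 24
parcel=V76: ✓ → 65
freight_sum = 10 + 108 + 166 + 191 + 24 + 65 = 564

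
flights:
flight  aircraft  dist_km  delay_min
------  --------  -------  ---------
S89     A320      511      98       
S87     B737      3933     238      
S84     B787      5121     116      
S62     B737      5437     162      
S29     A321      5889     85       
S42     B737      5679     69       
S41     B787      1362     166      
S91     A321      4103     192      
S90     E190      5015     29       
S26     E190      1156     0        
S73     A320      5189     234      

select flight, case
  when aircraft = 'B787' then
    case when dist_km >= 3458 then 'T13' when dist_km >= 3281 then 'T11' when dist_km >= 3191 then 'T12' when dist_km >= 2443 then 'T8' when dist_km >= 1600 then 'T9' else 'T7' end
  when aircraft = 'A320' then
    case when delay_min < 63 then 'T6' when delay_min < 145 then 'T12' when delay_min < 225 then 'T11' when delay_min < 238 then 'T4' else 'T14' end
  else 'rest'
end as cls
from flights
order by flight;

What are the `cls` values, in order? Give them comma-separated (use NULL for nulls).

rest, rest, T7, rest, rest, T4, T13, rest, T12, rest, rest

flight=S26: aircraft='E190' → outer ELSE → rest
flight=S29: aircraft='A321' → outer ELSE → rest
flight=S41: aircraft='B787' → inner[ELSE] → T7
flight=S42: aircraft='B737' → outer ELSE → rest
flight=S62: aircraft='B737' → outer ELSE → rest
flight=S73: aircraft='A320' → inner[delay_min < 238] → T4
flight=S84: aircraft='B787' → inner[dist_km >= 3458] → T13
flight=S87: aircraft='B737' → outer ELSE → rest
flight=S89: aircraft='A320' → inner[delay_min < 145] → T12
flight=S90: aircraft='E190' → outer ELSE → rest
flight=S91: aircraft='A321' → outer ELSE → rest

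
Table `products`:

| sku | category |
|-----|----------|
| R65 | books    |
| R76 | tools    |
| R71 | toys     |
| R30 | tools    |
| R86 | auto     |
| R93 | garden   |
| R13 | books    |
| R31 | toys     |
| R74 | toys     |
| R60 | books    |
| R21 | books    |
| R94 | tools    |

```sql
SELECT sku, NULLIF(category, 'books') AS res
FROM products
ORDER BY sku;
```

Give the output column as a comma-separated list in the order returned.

sku=R13: category=books vs books: equal → NULL
sku=R21: category=books vs books: equal → NULL
sku=R30: category=tools vs books: differ → tools
sku=R31: category=toys vs books: differ → toys
sku=R60: category=books vs books: equal → NULL
sku=R65: category=books vs books: equal → NULL
sku=R71: category=toys vs books: differ → toys
sku=R74: category=toys vs books: differ → toys
sku=R76: category=tools vs books: differ → tools
sku=R86: category=auto vs books: differ → auto
sku=R93: category=garden vs books: differ → garden
sku=R94: category=tools vs books: differ → tools

NULL, NULL, tools, toys, NULL, NULL, toys, toys, tools, auto, garden, tools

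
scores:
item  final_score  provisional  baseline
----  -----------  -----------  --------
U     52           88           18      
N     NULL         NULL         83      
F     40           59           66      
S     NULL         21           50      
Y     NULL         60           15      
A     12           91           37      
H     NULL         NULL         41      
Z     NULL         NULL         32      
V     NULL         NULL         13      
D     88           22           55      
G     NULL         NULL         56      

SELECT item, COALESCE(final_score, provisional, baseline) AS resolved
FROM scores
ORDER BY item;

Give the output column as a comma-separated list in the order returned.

12, 88, 40, 56, 41, 83, 21, 52, 13, 60, 32

item=A: final_score=12 → 12
item=D: final_score=88 → 88
item=F: final_score=40 → 40
item=G: final_score=NULL, provisional=NULL, baseline=56 → 56
item=H: final_score=NULL, provisional=NULL, baseline=41 → 41
item=N: final_score=NULL, provisional=NULL, baseline=83 → 83
item=S: final_score=NULL, provisional=21 → 21
item=U: final_score=52 → 52
item=V: final_score=NULL, provisional=NULL, baseline=13 → 13
item=Y: final_score=NULL, provisional=60 → 60
item=Z: final_score=NULL, provisional=NULL, baseline=32 → 32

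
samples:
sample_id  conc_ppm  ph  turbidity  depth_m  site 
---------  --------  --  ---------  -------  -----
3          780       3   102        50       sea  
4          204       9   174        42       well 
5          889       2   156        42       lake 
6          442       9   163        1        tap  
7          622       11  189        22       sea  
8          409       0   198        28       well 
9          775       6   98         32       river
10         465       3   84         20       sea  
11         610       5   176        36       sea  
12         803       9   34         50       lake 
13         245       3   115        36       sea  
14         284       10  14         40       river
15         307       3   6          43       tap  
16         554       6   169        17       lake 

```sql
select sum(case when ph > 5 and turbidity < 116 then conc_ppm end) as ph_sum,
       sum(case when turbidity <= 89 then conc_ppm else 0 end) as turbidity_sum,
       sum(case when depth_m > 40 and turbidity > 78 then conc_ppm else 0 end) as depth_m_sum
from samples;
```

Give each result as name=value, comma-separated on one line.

ph_sum=1862, turbidity_sum=1859, depth_m_sum=1873

[ph_sum: ph > 5 and turbidity < 116]
sample_id=3: ✗
sample_id=4: ✗
sample_id=5: ✗
sample_id=6: ✗
sample_id=7: ✗
sample_id=8: ✗
sample_id=9: ✓ → 775
sample_id=10: ✗
sample_id=11: ✗
sample_id=12: ✓ → 803
sample_id=13: ✗
sample_id=14: ✓ → 284
sample_id=15: ✗
sample_id=16: ✗
ph_sum = 775 + 803 + 284 = 1862
—
[turbidity_sum: turbidity <= 89]
sample_id=3: ✗
sample_id=4: ✗
sample_id=5: ✗
sample_id=6: ✗
sample_id=7: ✗
sample_id=8: ✗
sample_id=9: ✗
sample_id=10: ✓ → 465
sample_id=11: ✗
sample_id=12: ✓ → 803
sample_id=13: ✗
sample_id=14: ✓ → 284
sample_id=15: ✓ → 307
sample_id=16: ✗
turbidity_sum = 465 + 803 + 284 + 307 = 1859
—
[depth_m_sum: depth_m > 40 and turbidity > 78]
sample_id=3: ✓ → 780
sample_id=4: ✓ → 204
sample_id=5: ✓ → 889
sample_id=6: ✗
sample_id=7: ✗
sample_id=8: ✗
sample_id=9: ✗
sample_id=10: ✗
sample_id=11: ✗
sample_id=12: ✗
sample_id=13: ✗
sample_id=14: ✗
sample_id=15: ✗
sample_id=16: ✗
depth_m_sum = 780 + 204 + 889 = 1873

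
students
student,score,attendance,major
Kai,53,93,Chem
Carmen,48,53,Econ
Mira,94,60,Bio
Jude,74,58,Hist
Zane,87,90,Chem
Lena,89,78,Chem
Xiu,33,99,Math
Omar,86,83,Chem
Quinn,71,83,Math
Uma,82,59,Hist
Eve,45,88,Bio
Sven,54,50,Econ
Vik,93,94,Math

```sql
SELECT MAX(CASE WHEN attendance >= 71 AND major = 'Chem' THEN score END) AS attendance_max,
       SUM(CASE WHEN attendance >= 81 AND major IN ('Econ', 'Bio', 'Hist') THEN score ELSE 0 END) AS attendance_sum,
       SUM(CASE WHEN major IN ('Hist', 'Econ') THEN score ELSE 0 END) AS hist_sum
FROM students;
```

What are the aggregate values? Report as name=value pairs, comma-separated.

attendance_max=89, attendance_sum=45, hist_sum=258

[attendance_max: attendance >= 71 AND major = 'Chem']
student=Kai: ✓ → 53
student=Carmen: ✗
student=Mira: ✗
student=Jude: ✗
student=Zane: ✓ → 87
student=Lena: ✓ → 89
student=Xiu: ✗
student=Omar: ✓ → 86
student=Quinn: ✗
student=Uma: ✗
student=Eve: ✗
student=Sven: ✗
student=Vik: ✗
attendance_max = MAX(53, 87, 89, 86) = 89
—
[attendance_sum: attendance >= 81 AND major IN ('Econ', 'Bio', 'Hist')]
student=Kai: ✗
student=Carmen: ✗
student=Mira: ✗
student=Jude: ✗
student=Zane: ✗
student=Lena: ✗
student=Xiu: ✗
student=Omar: ✗
student=Quinn: ✗
student=Uma: ✗
student=Eve: ✓ → 45
student=Sven: ✗
student=Vik: ✗
attendance_sum = 45
—
[hist_sum: major IN ('Hist', 'Econ')]
student=Kai: ✗
student=Carmen: ✓ → 48
student=Mira: ✗
student=Jude: ✓ → 74
student=Zane: ✗
student=Lena: ✗
student=Xiu: ✗
student=Omar: ✗
student=Quinn: ✗
student=Uma: ✓ → 82
student=Eve: ✗
student=Sven: ✓ → 54
student=Vik: ✗
hist_sum = 48 + 74 + 82 + 54 = 258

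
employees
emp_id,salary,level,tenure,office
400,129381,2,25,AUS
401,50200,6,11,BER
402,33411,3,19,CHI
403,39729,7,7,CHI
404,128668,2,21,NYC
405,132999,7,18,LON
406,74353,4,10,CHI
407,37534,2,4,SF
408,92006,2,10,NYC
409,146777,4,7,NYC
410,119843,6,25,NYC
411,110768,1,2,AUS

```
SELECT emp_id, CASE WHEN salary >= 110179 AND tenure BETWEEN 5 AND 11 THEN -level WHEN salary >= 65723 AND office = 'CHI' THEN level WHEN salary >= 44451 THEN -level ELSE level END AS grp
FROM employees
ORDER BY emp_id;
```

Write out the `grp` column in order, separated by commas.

emp_id=400: salary >= 44451 → -2
emp_id=401: salary >= 44451 → -6
emp_id=402: ELSE → 3
emp_id=403: ELSE → 7
emp_id=404: salary >= 44451 → -2
emp_id=405: salary >= 44451 → -7
emp_id=406: salary >= 65723 AND office = 'CHI' → 4
emp_id=407: ELSE → 2
emp_id=408: salary >= 44451 → -2
emp_id=409: salary >= 110179 AND tenure BETWEEN 5 AND 11 → -4
emp_id=410: salary >= 44451 → -6
emp_id=411: salary >= 44451 → -1

-2, -6, 3, 7, -2, -7, 4, 2, -2, -4, -6, -1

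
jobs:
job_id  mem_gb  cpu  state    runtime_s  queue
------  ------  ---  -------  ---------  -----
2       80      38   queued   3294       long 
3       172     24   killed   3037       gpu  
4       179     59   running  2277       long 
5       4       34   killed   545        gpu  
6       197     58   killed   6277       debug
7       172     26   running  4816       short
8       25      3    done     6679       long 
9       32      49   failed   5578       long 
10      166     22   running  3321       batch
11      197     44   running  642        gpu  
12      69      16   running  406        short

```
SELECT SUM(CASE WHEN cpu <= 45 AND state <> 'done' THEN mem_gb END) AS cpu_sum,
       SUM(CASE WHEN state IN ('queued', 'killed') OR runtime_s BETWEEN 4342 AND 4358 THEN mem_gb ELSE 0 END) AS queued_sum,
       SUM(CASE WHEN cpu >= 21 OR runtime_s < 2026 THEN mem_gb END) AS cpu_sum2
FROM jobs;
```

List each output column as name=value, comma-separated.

cpu_sum=860, queued_sum=453, cpu_sum2=1268

[cpu_sum: cpu <= 45 AND state <> 'done']
job_id=2: ✓ → 80
job_id=3: ✓ → 172
job_id=4: ✗
job_id=5: ✓ → 4
job_id=6: ✗
job_id=7: ✓ → 172
job_id=8: ✗
job_id=9: ✗
job_id=10: ✓ → 166
job_id=11: ✓ → 197
job_id=12: ✓ → 69
cpu_sum = 80 + 172 + 4 + 172 + 166 + 197 + 69 = 860
—
[queued_sum: state IN ('queued', 'killed') OR runtime_s BETWEEN 4342 AND 4358]
job_id=2: ✓ → 80
job_id=3: ✓ → 172
job_id=4: ✗
job_id=5: ✓ → 4
job_id=6: ✓ → 197
job_id=7: ✗
job_id=8: ✗
job_id=9: ✗
job_id=10: ✗
job_id=11: ✗
job_id=12: ✗
queued_sum = 80 + 172 + 4 + 197 = 453
—
[cpu_sum2: cpu >= 21 OR runtime_s < 2026]
job_id=2: ✓ → 80
job_id=3: ✓ → 172
job_id=4: ✓ → 179
job_id=5: ✓ → 4
job_id=6: ✓ → 197
job_id=7: ✓ → 172
job_id=8: ✗
job_id=9: ✓ → 32
job_id=10: ✓ → 166
job_id=11: ✓ → 197
job_id=12: ✓ → 69
cpu_sum2 = 80 + 172 + 179 + 4 + 197 + 172 + 32 + 166 + 197 + 69 = 1268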